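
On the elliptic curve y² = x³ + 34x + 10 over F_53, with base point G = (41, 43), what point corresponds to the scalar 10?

(10, 5)

Repeated addition: build up to 10G.
2G: tangent at (41, 43): λ = (3·41² + 34)/(2·43) ≡ 42/33. 33⁻¹ ≡ 45 (mod 53), so λ ≡ 42·45 ≡ 35.
  x = λ² - 41 - 41 = 1225 - 82 ≡ 30; y = λ·(41 - 30) - 43 ≡ 24. → (30, 24)
3G: (30, 24) + (41, 43). λ = (43 - 24)/(41 - 30) ≡ 19/11 mod 53. 11⁻¹ ≡ 29 (mod 53), so λ ≡ 21.
  x = λ² - 30 - 41 = 441 - 71 ≡ 52; y = λ·(30 - 52) - 24 ≡ 44. → (52, 44)
4G: (52, 44) + (41, 43). λ = (43 - 44)/(41 - 52) ≡ 52/42 mod 53. 42⁻¹ ≡ 24 (mod 53), so λ ≡ 29.
  x = λ² - 52 - 41 = 841 - 93 ≡ 6; y = λ·(52 - 6) - 44 ≡ 18. → (6, 18)
5G: (6, 18) + (41, 43). λ = (43 - 18)/(41 - 6) ≡ 25/35 mod 53. 35⁻¹ ≡ 50 (mod 53), so λ ≡ 31.
  x = λ² - 6 - 41 = 961 - 47 ≡ 13; y = λ·(6 - 13) - 18 ≡ 30. → (13, 30)
6G: (13, 30) + (41, 43). λ = (43 - 30)/(41 - 13) ≡ 13/28 mod 53. 28⁻¹ ≡ 36 (mod 53) since 28·36 = 1008 ≡ 1, so λ ≡ 44.
  x = λ² - 13 - 41 = 1936 - 54 ≡ 27; y = λ·(13 - 27) - 30 ≡ 43. → (27, 43)
7G: (27, 43) + (41, 43). λ = (43 - 43)/(41 - 27) ≡ 0/14 mod 53. 14⁻¹ ≡ 19 (mod 53) since 14·19 = 266 ≡ 1, so λ ≡ 0.
  x = λ² - 27 - 41 = 0 - 68 ≡ 38; y = λ·(27 - 38) - 43 ≡ 10. → (38, 10)
8G: (38, 10) + (41, 43). λ = (43 - 10)/(41 - 38) ≡ 33/3 mod 53. 3⁻¹ ≡ 18 (mod 53) since 3·18 = 54 ≡ 1, so λ ≡ 11.
  x = λ² - 38 - 41 = 121 - 79 ≡ 42; y = λ·(38 - 42) - 10 ≡ 52. → (42, 52)
9G: (42, 52) + (41, 43). λ = (43 - 52)/(41 - 42) ≡ 44/52 mod 53. 52⁻¹ ≡ 52 (mod 53) since 52·52 = 2704 ≡ 1, so λ ≡ 9.
  x = λ² - 42 - 41 = 81 - 83 ≡ 51; y = λ·(42 - 51) - 52 ≡ 26. → (51, 26)
10G: (51, 26) + (41, 43). λ = (43 - 26)/(41 - 51) ≡ 17/43 mod 53. 43⁻¹ ≡ 37 (mod 53), so λ ≡ 46.
  x = λ² - 51 - 41 = 2116 - 92 ≡ 10; y = λ·(51 - 10) - 26 ≡ 5. → (10, 5)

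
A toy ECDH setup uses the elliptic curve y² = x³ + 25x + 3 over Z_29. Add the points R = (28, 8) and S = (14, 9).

(28, 8) + (14, 9). λ = (9 - 8)/(14 - 28) ≡ 1/15 mod 29. 15⁻¹ ≡ 2 (mod 29), so λ ≡ 2.
  x = λ² - 28 - 14 = 4 - 42 ≡ 20; y = λ·(28 - 20) - 8 ≡ 8. → (20, 8)

(20, 8)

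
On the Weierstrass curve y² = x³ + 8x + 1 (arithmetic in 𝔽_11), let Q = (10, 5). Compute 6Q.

Repeated addition: build up to 6Q.
2Q: tangent at (10, 5): λ = (3·10² + 8)/(2·5) ≡ 0/10. 10⁻¹ ≡ 10 (mod 11), so λ ≡ 0·10 ≡ 0.
  x = λ² - 10 - 10 = 0 - 20 ≡ 2; y = λ·(10 - 2) - 5 ≡ 6. → (2, 6)
3Q: (2, 6) + (10, 5). λ = (5 - 6)/(10 - 2) ≡ 10/8 mod 11. 8⁻¹ ≡ 7 (mod 11) since 8·7 = 56 ≡ 1, so λ ≡ 4.
  x = λ² - 2 - 10 = 16 - 12 ≡ 4; y = λ·(2 - 4) - 6 ≡ 8. → (4, 8)
4Q: (4, 8) + (10, 5). λ = (5 - 8)/(10 - 4) ≡ 8/6 mod 11. 6⁻¹ ≡ 2 (mod 11), so λ ≡ 5.
  x = λ² - 4 - 10 = 25 - 14 ≡ 0; y = λ·(4 - 0) - 8 ≡ 1. → (0, 1)
5Q: (0, 1) + (10, 5). λ = (5 - 1)/(10 - 0) ≡ 4/10 mod 11. 10⁻¹ ≡ 10 (mod 11), so λ ≡ 7.
  x = λ² - 0 - 10 = 49 - 10 ≡ 6; y = λ·(0 - 6) - 1 ≡ 1. → (6, 1)
6Q: (6, 1) + (10, 5). λ = (5 - 1)/(10 - 6) ≡ 4/4 mod 11. 4⁻¹ ≡ 3 (mod 11), so λ ≡ 1.
  x = λ² - 6 - 10 = 1 - 16 ≡ 7; y = λ·(6 - 7) - 1 ≡ 9. → (7, 9)

(7, 9)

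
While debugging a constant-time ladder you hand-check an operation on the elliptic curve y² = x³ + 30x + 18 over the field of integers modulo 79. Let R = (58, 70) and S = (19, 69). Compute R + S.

(58, 70) + (19, 69). λ = (69 - 70)/(19 - 58) ≡ 78/40 mod 79. 40⁻¹ ≡ 2 (mod 79) since 40·2 = 80 ≡ 1, so λ ≡ 77.
  x = λ² - 58 - 19 = 5929 - 77 ≡ 6; y = λ·(58 - 6) - 70 ≡ 63. → (6, 63)

(6, 63)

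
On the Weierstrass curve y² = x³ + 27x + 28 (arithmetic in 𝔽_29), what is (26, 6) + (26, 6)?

(19, 11)

tangent at (26, 6): λ = (3·26² + 27)/(2·6) ≡ 25/12. 12⁻¹ ≡ 17 (mod 29) since 12·17 = 204 ≡ 1, so λ ≡ 25·17 ≡ 19.
  x = λ² - 26 - 26 = 361 - 52 ≡ 19; y = λ·(26 - 19) - 6 ≡ 11. → (19, 11)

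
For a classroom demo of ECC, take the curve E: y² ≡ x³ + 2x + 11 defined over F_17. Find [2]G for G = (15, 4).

(6, 16)

tangent at (15, 4): λ = (3·15² + 2)/(2·4) ≡ 14/8. 8⁻¹ ≡ 15 (mod 17) since 8·15 = 120 ≡ 1, so λ ≡ 14·15 ≡ 6.
  x = λ² - 15 - 15 = 36 - 30 ≡ 6; y = λ·(15 - 6) - 4 ≡ 16. → (6, 16)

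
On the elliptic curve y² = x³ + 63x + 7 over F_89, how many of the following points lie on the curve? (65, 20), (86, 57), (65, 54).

(65, 20): 20² ≡ 44, rhs ≡ 68 → off.
(86, 57): 57² ≡ 45, rhs ≡ 58 → off.
(65, 54): 54² ≡ 68, rhs ≡ 68 → on.

1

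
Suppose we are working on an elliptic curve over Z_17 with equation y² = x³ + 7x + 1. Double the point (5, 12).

tangent at (5, 12): λ = (3·5² + 7)/(2·12) ≡ 14/7. 7⁻¹ ≡ 5 (mod 17), so λ ≡ 14·5 ≡ 2.
  x = λ² - 5 - 5 = 4 - 10 ≡ 11; y = λ·(5 - 11) - 12 ≡ 10. → (11, 10)

(11, 10)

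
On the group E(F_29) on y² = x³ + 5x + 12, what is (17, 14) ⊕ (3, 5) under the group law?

(14, 19)

(17, 14) + (3, 5). λ = (5 - 14)/(3 - 17) ≡ 20/15 mod 29. 15⁻¹ ≡ 2 (mod 29), so λ ≡ 11.
  x = λ² - 17 - 3 = 121 - 20 ≡ 14; y = λ·(17 - 14) - 14 ≡ 19. → (14, 19)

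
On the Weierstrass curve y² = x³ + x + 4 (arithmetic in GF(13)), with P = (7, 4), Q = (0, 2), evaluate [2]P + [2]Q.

First 2P:
Repeated addition: build up to 2P.
2P: tangent at (7, 4): λ = (3·7² + 1)/(2·4) ≡ 5/8. 8⁻¹ ≡ 5 (mod 13), so λ ≡ 5·5 ≡ 12.
  x = λ² - 7 - 7 = 144 - 14 ≡ 0; y = λ·(7 - 0) - 4 ≡ 2. → (0, 2)
2P = (0, 2).
Next 2Q:
Repeated addition: build up to 2Q.
2Q: tangent at (0, 2): λ = (3·0² + 1)/(2·2) ≡ 1/4. 4⁻¹ ≡ 10 (mod 13) since 4·10 = 40 ≡ 1, so λ ≡ 1·10 ≡ 10.
  x = λ² - 0 - 0 = 100 - 0 ≡ 9; y = λ·(0 - 9) - 2 ≡ 12. → (9, 12)
2Q = (9, 12).
Finally 2P + 2Q:
(0, 2) + (9, 12). λ = (12 - 2)/(9 - 0) ≡ 10/9 mod 13. 9⁻¹ ≡ 3 (mod 13), so λ ≡ 4.
  x = λ² - 0 - 9 = 16 - 9 ≡ 7; y = λ·(0 - 7) - 2 ≡ 9. → (7, 9)

(7, 9)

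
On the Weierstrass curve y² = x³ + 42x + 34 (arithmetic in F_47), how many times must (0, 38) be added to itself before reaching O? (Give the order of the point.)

2P: tangent at (0, 38): λ = (3·0² + 42)/(2·38) ≡ 42/29. 29⁻¹ ≡ 13 (mod 47) since 29·13 = 377 ≡ 1, so λ ≡ 42·13 ≡ 29.
  x = λ² - 0 - 0 = 841 - 0 ≡ 42; y = λ·(0 - 42) - 38 ≡ 13. → (42, 13)
3P: (42, 13) + (0, 38). λ = (38 - 13)/(0 - 42) ≡ 25/5 mod 47. 5⁻¹ ≡ 19 (mod 47), so λ ≡ 5.
  x = λ² - 42 - 0 = 25 - 42 ≡ 30; y = λ·(42 - 30) - 13 ≡ 0. → (30, 0)
4P: (30, 0) + (0, 38). λ = (38 - 0)/(0 - 30) ≡ 38/17 mod 47. 17⁻¹ ≡ 36 (mod 47) since 17·36 = 612 ≡ 1, so λ ≡ 5.
  x = λ² - 30 - 0 = 25 - 30 ≡ 42; y = λ·(30 - 42) - 0 ≡ 34. → (42, 34)
5P: (42, 34) + (0, 38). λ = (38 - 34)/(0 - 42) ≡ 4/5 mod 47. 5⁻¹ ≡ 19 (mod 47) since 5·19 = 95 ≡ 1, so λ ≡ 29.
  x = λ² - 42 - 0 = 841 - 42 ≡ 0; y = λ·(42 - 0) - 34 ≡ 9. → (0, 9)
6P: (0, 9) + (0, 38): same x and y₁ ≡ -y₂, so the sum is O.
6P = O, so the order is 6.

6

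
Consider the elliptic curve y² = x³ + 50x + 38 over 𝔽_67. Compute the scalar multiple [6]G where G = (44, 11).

O

Repeated addition: build up to 6G.
2G: tangent at (44, 11): λ = (3·44² + 50)/(2·11) ≡ 29/22. 22⁻¹ ≡ 64 (mod 67), so λ ≡ 29·64 ≡ 47.
  x = λ² - 44 - 44 = 2209 - 88 ≡ 44; y = λ·(44 - 44) - 11 ≡ 56. → (44, 56)
3G: (44, 56) + (44, 11): same x and y₁ ≡ -y₂, so the sum is the point at infinity.
4G: the point at infinity + (44, 11) = (44, 11) (identity).
5G: tangent at (44, 11): λ = (3·44² + 50)/(2·11) ≡ 29/22. 22⁻¹ ≡ 64 (mod 67), so λ ≡ 29·64 ≡ 47.
  x = λ² - 44 - 44 = 2209 - 88 ≡ 44; y = λ·(44 - 44) - 11 ≡ 56. → (44, 56)
6G: (44, 56) + (44, 11): same x and y₁ ≡ -y₂, so the sum is the point at infinity.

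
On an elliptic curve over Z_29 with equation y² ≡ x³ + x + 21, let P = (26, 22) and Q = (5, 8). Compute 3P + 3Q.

First 3P:
Repeated addition: build up to 3P.
2P: tangent at (26, 22): λ = (3·26² + 1)/(2·22) ≡ 28/15. 15⁻¹ ≡ 2 (mod 29), so λ ≡ 28·2 ≡ 27.
  x = λ² - 26 - 26 = 729 - 52 ≡ 10; y = λ·(26 - 10) - 22 ≡ 4. → (10, 4)
3P: (10, 4) + (26, 22). λ = (22 - 4)/(26 - 10) ≡ 18/16 mod 29. 16⁻¹ ≡ 20 (mod 29), so λ ≡ 12.
  x = λ² - 10 - 26 = 144 - 36 ≡ 21; y = λ·(10 - 21) - 4 ≡ 9. → (21, 9)
3P = (21, 9).
Next 3Q:
Repeated addition: build up to 3Q.
2Q: tangent at (5, 8): λ = (3·5² + 1)/(2·8) ≡ 18/16. 16⁻¹ ≡ 20 (mod 29), so λ ≡ 18·20 ≡ 12.
  x = λ² - 5 - 5 = 144 - 10 ≡ 18; y = λ·(5 - 18) - 8 ≡ 10. → (18, 10)
3Q: (18, 10) + (5, 8). λ = (8 - 10)/(5 - 18) ≡ 27/16 mod 29. 16⁻¹ ≡ 20 (mod 29), so λ ≡ 18.
  x = λ² - 18 - 5 = 324 - 23 ≡ 11; y = λ·(18 - 11) - 10 ≡ 0. → (11, 0)
3Q = (11, 0).
Finally 3P + 3Q:
(21, 9) + (11, 0). λ = (0 - 9)/(11 - 21) ≡ 20/19 mod 29. 19⁻¹ ≡ 26 (mod 29), so λ ≡ 27.
  x = λ² - 21 - 11 = 729 - 32 ≡ 1; y = λ·(21 - 1) - 9 ≡ 9. → (1, 9)

(1, 9)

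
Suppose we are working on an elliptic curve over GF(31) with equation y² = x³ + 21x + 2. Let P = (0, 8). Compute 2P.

tangent at (0, 8): λ = (3·0² + 21)/(2·8) ≡ 21/16. 16⁻¹ ≡ 2 (mod 31), so λ ≡ 21·2 ≡ 11.
  x = λ² - 0 - 0 = 121 - 0 ≡ 28; y = λ·(0 - 28) - 8 ≡ 25. → (28, 25)

(28, 25)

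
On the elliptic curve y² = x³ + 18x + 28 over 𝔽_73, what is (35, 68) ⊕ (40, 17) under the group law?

(35, 68) + (40, 17). λ = (17 - 68)/(40 - 35) ≡ 22/5 mod 73. 5⁻¹ ≡ 44 (mod 73) since 5·44 = 220 ≡ 1, so λ ≡ 19.
  x = λ² - 35 - 40 = 361 - 75 ≡ 67; y = λ·(35 - 67) - 68 ≡ 54. → (67, 54)

(67, 54)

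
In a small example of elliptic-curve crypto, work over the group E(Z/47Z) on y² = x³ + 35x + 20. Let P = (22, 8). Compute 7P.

Double-and-add on 7 = (111)₂. Start with P = (22, 8) for the leading 1-bit.
double: tangent at (22, 8): λ = (3·22² + 35)/(2·8) ≡ 30/16. 16⁻¹ ≡ 3 (mod 47), so λ ≡ 30·3 ≡ 43.
  x = λ² - 22 - 22 = 1849 - 44 ≡ 19; y = λ·(22 - 19) - 8 ≡ 27. → (19, 27)
add P: (19, 27) + (22, 8). λ = (8 - 27)/(22 - 19) ≡ 28/3 mod 47. 3⁻¹ ≡ 16 (mod 47), so λ ≡ 25.
  x = λ² - 19 - 22 = 625 - 41 ≡ 20; y = λ·(19 - 20) - 27 ≡ 42. → (20, 42)
double: tangent at (20, 42): λ = (3·20² + 35)/(2·42) ≡ 13/37. 37⁻¹ ≡ 14 (mod 47) since 37·14 = 518 ≡ 1, so λ ≡ 13·14 ≡ 41.
  x = λ² - 20 - 20 = 1681 - 40 ≡ 43; y = λ·(20 - 43) - 42 ≡ 2. → (43, 2)
add P: (43, 2) + (22, 8). λ = (8 - 2)/(22 - 43) ≡ 6/26 mod 47. 26⁻¹ ≡ 38 (mod 47) since 26·38 = 988 ≡ 1, so λ ≡ 40.
  x = λ² - 43 - 22 = 1600 - 65 ≡ 31; y = λ·(43 - 31) - 2 ≡ 8. → (31, 8)

(31, 8)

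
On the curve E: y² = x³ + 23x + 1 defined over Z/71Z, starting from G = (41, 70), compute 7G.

Double-and-add on 7 = (111)₂. Start with G = (41, 70) for the leading 1-bit.
double: tangent at (41, 70): λ = (3·41² + 23)/(2·70) ≡ 25/69. 69⁻¹ ≡ 35 (mod 71) since 69·35 = 2415 ≡ 1, so λ ≡ 25·35 ≡ 23.
  x = λ² - 41 - 41 = 529 - 82 ≡ 21; y = λ·(41 - 21) - 70 ≡ 35. → (21, 35)
add G: (21, 35) + (41, 70). λ = (70 - 35)/(41 - 21) ≡ 35/20 mod 71. 20⁻¹ ≡ 32 (mod 71) since 20·32 = 640 ≡ 1, so λ ≡ 55.
  x = λ² - 21 - 41 = 3025 - 62 ≡ 52; y = λ·(21 - 52) - 35 ≡ 35. → (52, 35)
double: tangent at (52, 35): λ = (3·52² + 23)/(2·35) ≡ 41/70. 70⁻¹ ≡ 70 (mod 71) since 70·70 = 4900 ≡ 1, so λ ≡ 41·70 ≡ 30.
  x = λ² - 52 - 52 = 900 - 104 ≡ 15; y = λ·(52 - 15) - 35 ≡ 10. → (15, 10)
add G: (15, 10) + (41, 70). λ = (70 - 10)/(41 - 15) ≡ 60/26 mod 71. 26⁻¹ ≡ 41 (mod 71) since 26·41 = 1066 ≡ 1, so λ ≡ 46.
  x = λ² - 15 - 41 = 2116 - 56 ≡ 1; y = λ·(15 - 1) - 10 ≡ 66. → (1, 66)

(1, 66)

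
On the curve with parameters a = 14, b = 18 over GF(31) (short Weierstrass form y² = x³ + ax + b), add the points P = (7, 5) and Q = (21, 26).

(7, 5) + (21, 26). λ = (26 - 5)/(21 - 7) ≡ 21/14 mod 31. 14⁻¹ ≡ 20 (mod 31), so λ ≡ 17.
  x = λ² - 7 - 21 = 289 - 28 ≡ 13; y = λ·(7 - 13) - 5 ≡ 17. → (13, 17)

(13, 17)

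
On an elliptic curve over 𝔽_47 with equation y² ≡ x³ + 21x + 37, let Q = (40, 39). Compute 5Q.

(33, 17)

Double-and-add on 5 = (101)₂. Start with Q = (40, 39) for the leading 1-bit.
double: tangent at (40, 39): λ = (3·40² + 21)/(2·39) ≡ 27/31. 31⁻¹ ≡ 44 (mod 47) since 31·44 = 1364 ≡ 1, so λ ≡ 27·44 ≡ 13.
  x = λ² - 40 - 40 = 169 - 80 ≡ 42; y = λ·(40 - 42) - 39 ≡ 29. → (42, 29)
double: tangent at (42, 29): λ = (3·42² + 21)/(2·29) ≡ 2/11. 11⁻¹ ≡ 30 (mod 47) since 11·30 = 330 ≡ 1, so λ ≡ 2·30 ≡ 13.
  x = λ² - 42 - 42 = 169 - 84 ≡ 38; y = λ·(42 - 38) - 29 ≡ 23. → (38, 23)
add Q: (38, 23) + (40, 39). λ = (39 - 23)/(40 - 38) ≡ 16/2 mod 47. 2⁻¹ ≡ 24 (mod 47), so λ ≡ 8.
  x = λ² - 38 - 40 = 64 - 78 ≡ 33; y = λ·(38 - 33) - 23 ≡ 17. → (33, 17)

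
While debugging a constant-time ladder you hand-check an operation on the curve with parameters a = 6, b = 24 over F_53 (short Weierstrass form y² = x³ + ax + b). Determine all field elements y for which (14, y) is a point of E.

19, 34

x³ + 6x + 24 = 2852 ≡ 43 (mod 53).
Square roots of 43 mod 53: 19 and 34 (since 19² = 361 ≡ 43).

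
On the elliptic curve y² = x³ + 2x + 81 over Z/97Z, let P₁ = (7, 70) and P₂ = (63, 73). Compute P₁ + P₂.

(7, 70) + (63, 73). λ = (73 - 70)/(63 - 7) ≡ 3/56 mod 97. 56⁻¹ ≡ 26 (mod 97) since 56·26 = 1456 ≡ 1, so λ ≡ 78.
  x = λ² - 7 - 63 = 6084 - 70 ≡ 0; y = λ·(7 - 0) - 70 ≡ 88. → (0, 88)

(0, 88)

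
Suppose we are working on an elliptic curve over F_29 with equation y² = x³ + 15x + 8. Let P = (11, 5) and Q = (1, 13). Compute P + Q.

(11, 5) + (1, 13). λ = (13 - 5)/(1 - 11) ≡ 8/19 mod 29. 19⁻¹ ≡ 26 (mod 29), so λ ≡ 5.
  x = λ² - 11 - 1 = 25 - 12 ≡ 13; y = λ·(11 - 13) - 5 ≡ 14. → (13, 14)

(13, 14)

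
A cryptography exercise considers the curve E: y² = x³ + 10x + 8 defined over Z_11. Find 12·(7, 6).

Write Q = (7, 6).
Double-and-add on 12 = (1100)₂. Start with Q = (7, 6) for the leading 1-bit.
double: tangent at (7, 6): λ = (3·7² + 10)/(2·6) ≡ 3/1. 1⁻¹ ≡ 1 (mod 11), so λ ≡ 3·1 ≡ 3.
  x = λ² - 7 - 7 = 9 - 14 ≡ 6; y = λ·(7 - 6) - 6 ≡ 8. → (6, 8)
add Q: (6, 8) + (7, 6). λ = (6 - 8)/(7 - 6) ≡ 9/1 mod 11. 1⁻¹ ≡ 1 (mod 11) since 1·1 = 1 ≡ 1, so λ ≡ 9.
  x = λ² - 6 - 7 = 81 - 13 ≡ 2; y = λ·(6 - 2) - 8 ≡ 6. → (2, 6)
double: tangent at (2, 6): λ = (3·2² + 10)/(2·6) ≡ 0/1. 1⁻¹ ≡ 1 (mod 11) since 1·1 = 1 ≡ 1, so λ ≡ 0·1 ≡ 0.
  x = λ² - 2 - 2 = 0 - 4 ≡ 7; y = λ·(2 - 7) - 6 ≡ 5. → (7, 5)
double: tangent at (7, 5): λ = (3·7² + 10)/(2·5) ≡ 3/10. 10⁻¹ ≡ 10 (mod 11) since 10·10 = 100 ≡ 1, so λ ≡ 3·10 ≡ 8.
  x = λ² - 7 - 7 = 64 - 14 ≡ 6; y = λ·(7 - 6) - 5 ≡ 3. → (6, 3)

(6, 3)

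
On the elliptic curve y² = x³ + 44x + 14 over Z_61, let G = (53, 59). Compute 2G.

(20, 7)

tangent at (53, 59): λ = (3·53² + 44)/(2·59) ≡ 53/57. 57⁻¹ ≡ 15 (mod 61), so λ ≡ 53·15 ≡ 2.
  x = λ² - 53 - 53 = 4 - 106 ≡ 20; y = λ·(53 - 20) - 59 ≡ 7. → (20, 7)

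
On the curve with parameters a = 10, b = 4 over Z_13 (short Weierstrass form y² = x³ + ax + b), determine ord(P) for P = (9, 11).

5

2P: tangent at (9, 11): λ = (3·9² + 10)/(2·11) ≡ 6/9. 9⁻¹ ≡ 3 (mod 13) since 9·3 = 27 ≡ 1, so λ ≡ 6·3 ≡ 5.
  x = λ² - 9 - 9 = 25 - 18 ≡ 7; y = λ·(9 - 7) - 11 ≡ 12. → (7, 12)
3P: (7, 12) + (9, 11). λ = (11 - 12)/(9 - 7) ≡ 12/2 mod 13. 2⁻¹ ≡ 7 (mod 13) since 2·7 = 14 ≡ 1, so λ ≡ 6.
  x = λ² - 7 - 9 = 36 - 16 ≡ 7; y = λ·(7 - 7) - 12 ≡ 1. → (7, 1)
4P: (7, 1) + (9, 11). λ = (11 - 1)/(9 - 7) ≡ 10/2 mod 13. 2⁻¹ ≡ 7 (mod 13) since 2·7 = 14 ≡ 1, so λ ≡ 5.
  x = λ² - 7 - 9 = 25 - 16 ≡ 9; y = λ·(7 - 9) - 1 ≡ 2. → (9, 2)
5P: (9, 2) + (9, 11): same x and y₁ ≡ -y₂, so the sum is O.
5P = O, so the order is 5.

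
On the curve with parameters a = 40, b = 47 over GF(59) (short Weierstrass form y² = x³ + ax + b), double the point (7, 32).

(49, 2)

tangent at (7, 32): λ = (3·7² + 40)/(2·32) ≡ 10/5. 5⁻¹ ≡ 12 (mod 59) since 5·12 = 60 ≡ 1, so λ ≡ 10·12 ≡ 2.
  x = λ² - 7 - 7 = 4 - 14 ≡ 49; y = λ·(7 - 49) - 32 ≡ 2. → (49, 2)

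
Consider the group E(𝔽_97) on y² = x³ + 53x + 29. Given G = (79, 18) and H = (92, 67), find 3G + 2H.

(27, 71)

First 3G:
Repeated addition: build up to 3G.
2G: tangent at (79, 18): λ = (3·79² + 53)/(2·18) ≡ 55/36. 36⁻¹ ≡ 62 (mod 97), so λ ≡ 55·62 ≡ 15.
  x = λ² - 79 - 79 = 225 - 158 ≡ 67; y = λ·(79 - 67) - 18 ≡ 65. → (67, 65)
3G: (67, 65) + (79, 18). λ = (18 - 65)/(79 - 67) ≡ 50/12 mod 97. 12⁻¹ ≡ 89 (mod 97), so λ ≡ 85.
  x = λ² - 67 - 79 = 7225 - 146 ≡ 95; y = λ·(67 - 95) - 65 ≡ 77. → (95, 77)
3G = (95, 77).
Next 2H:
Repeated addition: build up to 2H.
2H: tangent at (92, 67): λ = (3·92² + 53)/(2·67) ≡ 31/37. 37⁻¹ ≡ 21 (mod 97) since 37·21 = 777 ≡ 1, so λ ≡ 31·21 ≡ 69.
  x = λ² - 92 - 92 = 4761 - 184 ≡ 18; y = λ·(92 - 18) - 67 ≡ 92. → (18, 92)
2H = (18, 92).
Finally 3G + 2H:
(95, 77) + (18, 92). λ = (92 - 77)/(18 - 95) ≡ 15/20 mod 97. 20⁻¹ ≡ 34 (mod 97), so λ ≡ 25.
  x = λ² - 95 - 18 = 625 - 113 ≡ 27; y = λ·(95 - 27) - 77 ≡ 71. → (27, 71)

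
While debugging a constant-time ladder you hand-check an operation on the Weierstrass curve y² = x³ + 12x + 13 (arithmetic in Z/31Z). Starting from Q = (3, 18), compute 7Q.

Double-and-add on 7 = (111)₂. Start with Q = (3, 18) for the leading 1-bit.
double: tangent at (3, 18): λ = (3·3² + 12)/(2·18) ≡ 8/5. 5⁻¹ ≡ 25 (mod 31) since 5·25 = 125 ≡ 1, so λ ≡ 8·25 ≡ 14.
  x = λ² - 3 - 3 = 196 - 6 ≡ 4; y = λ·(3 - 4) - 18 ≡ 30. → (4, 30)
add Q: (4, 30) + (3, 18). λ = (18 - 30)/(3 - 4) ≡ 19/30 mod 31. 30⁻¹ ≡ 30 (mod 31), so λ ≡ 12.
  x = λ² - 4 - 3 = 144 - 7 ≡ 13; y = λ·(4 - 13) - 30 ≡ 17. → (13, 17)
double: tangent at (13, 17): λ = (3·13² + 12)/(2·17) ≡ 23/3. 3⁻¹ ≡ 21 (mod 31) since 3·21 = 63 ≡ 1, so λ ≡ 23·21 ≡ 18.
  x = λ² - 13 - 13 = 324 - 26 ≡ 19; y = λ·(13 - 19) - 17 ≡ 30. → (19, 30)
add Q: (19, 30) + (3, 18). λ = (18 - 30)/(3 - 19) ≡ 19/15 mod 31. 15⁻¹ ≡ 29 (mod 31), so λ ≡ 24.
  x = λ² - 19 - 3 = 576 - 22 ≡ 27; y = λ·(19 - 27) - 30 ≡ 26. → (27, 26)

(27, 26)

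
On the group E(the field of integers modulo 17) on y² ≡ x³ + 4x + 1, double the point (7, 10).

tangent at (7, 10): λ = (3·7² + 4)/(2·10) ≡ 15/3. 3⁻¹ ≡ 6 (mod 17), so λ ≡ 15·6 ≡ 5.
  x = λ² - 7 - 7 = 25 - 14 ≡ 11; y = λ·(7 - 11) - 10 ≡ 4. → (11, 4)

(11, 4)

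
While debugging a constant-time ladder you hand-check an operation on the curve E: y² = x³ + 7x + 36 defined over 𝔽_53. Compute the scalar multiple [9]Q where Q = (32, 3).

(7, 2)

Double-and-add on 9 = (1001)₂. Start with Q = (32, 3) for the leading 1-bit.
double: tangent at (32, 3): λ = (3·32² + 7)/(2·3) ≡ 5/6. 6⁻¹ ≡ 9 (mod 53), so λ ≡ 5·9 ≡ 45.
  x = λ² - 32 - 32 = 2025 - 64 ≡ 0; y = λ·(32 - 0) - 3 ≡ 6. → (0, 6)
double: tangent at (0, 6): λ = (3·0² + 7)/(2·6) ≡ 7/12. 12⁻¹ ≡ 31 (mod 53), so λ ≡ 7·31 ≡ 5.
  x = λ² - 0 - 0 = 25 - 0 ≡ 25; y = λ·(0 - 25) - 6 ≡ 28. → (25, 28)
double: tangent at (25, 28): λ = (3·25² + 7)/(2·28) ≡ 27/3. 3⁻¹ ≡ 18 (mod 53), so λ ≡ 27·18 ≡ 9.
  x = λ² - 25 - 25 = 81 - 50 ≡ 31; y = λ·(25 - 31) - 28 ≡ 24. → (31, 24)
add Q: (31, 24) + (32, 3). λ = (3 - 24)/(32 - 31) ≡ 32/1 mod 53. 1⁻¹ ≡ 1 (mod 53), so λ ≡ 32.
  x = λ² - 31 - 32 = 1024 - 63 ≡ 7; y = λ·(31 - 7) - 24 ≡ 2. → (7, 2)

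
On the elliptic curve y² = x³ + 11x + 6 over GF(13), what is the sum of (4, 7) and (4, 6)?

O

The two points share x = 4 and their y-coordinates satisfy 7 + 6 ≡ 0 (mod 13), so they are inverses. Their sum is ∞.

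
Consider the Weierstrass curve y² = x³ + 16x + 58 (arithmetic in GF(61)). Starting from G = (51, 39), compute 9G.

Double-and-add on 9 = (1001)₂. Start with G = (51, 39) for the leading 1-bit.
double: tangent at (51, 39): λ = (3·51² + 16)/(2·39) ≡ 11/17. 17⁻¹ ≡ 18 (mod 61), so λ ≡ 11·18 ≡ 15.
  x = λ² - 51 - 51 = 225 - 102 ≡ 1; y = λ·(51 - 1) - 39 ≡ 40. → (1, 40)
double: tangent at (1, 40): λ = (3·1² + 16)/(2·40) ≡ 19/19. 19⁻¹ ≡ 45 (mod 61), so λ ≡ 19·45 ≡ 1.
  x = λ² - 1 - 1 = 1 - 2 ≡ 60; y = λ·(1 - 60) - 40 ≡ 23. → (60, 23)
double: tangent at (60, 23): λ = (3·60² + 16)/(2·23) ≡ 19/46. 46⁻¹ ≡ 4 (mod 61), so λ ≡ 19·4 ≡ 15.
  x = λ² - 60 - 60 = 225 - 120 ≡ 44; y = λ·(60 - 44) - 23 ≡ 34. → (44, 34)
add G: (44, 34) + (51, 39). λ = (39 - 34)/(51 - 44) ≡ 5/7 mod 61. 7⁻¹ ≡ 35 (mod 61) since 7·35 = 245 ≡ 1, so λ ≡ 53.
  x = λ² - 44 - 51 = 2809 - 95 ≡ 30; y = λ·(44 - 30) - 34 ≡ 37. → (30, 37)

(30, 37)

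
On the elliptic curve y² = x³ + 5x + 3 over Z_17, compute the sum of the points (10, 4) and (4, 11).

(2, 15)

(10, 4) + (4, 11). λ = (11 - 4)/(4 - 10) ≡ 7/11 mod 17. 11⁻¹ ≡ 14 (mod 17), so λ ≡ 13.
  x = λ² - 10 - 4 = 169 - 14 ≡ 2; y = λ·(10 - 2) - 4 ≡ 15. → (2, 15)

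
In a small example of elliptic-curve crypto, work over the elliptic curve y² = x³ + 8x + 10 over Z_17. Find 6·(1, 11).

(4, 15)

Write Q = (1, 11).
Repeated addition: build up to 6Q.
2Q: tangent at (1, 11): λ = (3·1² + 8)/(2·11) ≡ 11/5. 5⁻¹ ≡ 7 (mod 17), so λ ≡ 11·7 ≡ 9.
  x = λ² - 1 - 1 = 81 - 2 ≡ 11; y = λ·(1 - 11) - 11 ≡ 1. → (11, 1)
3Q: (11, 1) + (1, 11). λ = (11 - 1)/(1 - 11) ≡ 10/7 mod 17. 7⁻¹ ≡ 5 (mod 17) since 7·5 = 35 ≡ 1, so λ ≡ 16.
  x = λ² - 11 - 1 = 256 - 12 ≡ 6; y = λ·(11 - 6) - 1 ≡ 11. → (6, 11)
4Q: (6, 11) + (1, 11). λ = (11 - 11)/(1 - 6) ≡ 0/12 mod 17. 12⁻¹ ≡ 10 (mod 17), so λ ≡ 0.
  x = λ² - 6 - 1 = 0 - 7 ≡ 10; y = λ·(6 - 10) - 11 ≡ 6. → (10, 6)
5Q: (10, 6) + (1, 11). λ = (11 - 6)/(1 - 10) ≡ 5/8 mod 17. 8⁻¹ ≡ 15 (mod 17) since 8·15 = 120 ≡ 1, so λ ≡ 7.
  x = λ² - 10 - 1 = 49 - 11 ≡ 4; y = λ·(10 - 4) - 6 ≡ 2. → (4, 2)
6Q: (4, 2) + (1, 11). λ = (11 - 2)/(1 - 4) ≡ 9/14 mod 17. 14⁻¹ ≡ 11 (mod 17), so λ ≡ 14.
  x = λ² - 4 - 1 = 196 - 5 ≡ 4; y = λ·(4 - 4) - 2 ≡ 15. → (4, 15)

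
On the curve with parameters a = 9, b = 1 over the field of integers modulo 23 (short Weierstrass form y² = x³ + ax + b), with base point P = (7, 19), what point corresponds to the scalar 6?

Repeated addition: build up to 6P.
2P: tangent at (7, 19): λ = (3·7² + 9)/(2·19) ≡ 18/15. 15⁻¹ ≡ 20 (mod 23), so λ ≡ 18·20 ≡ 15.
  x = λ² - 7 - 7 = 225 - 14 ≡ 4; y = λ·(7 - 4) - 19 ≡ 3. → (4, 3)
3P: (4, 3) + (7, 19). λ = (19 - 3)/(7 - 4) ≡ 16/3 mod 23. 3⁻¹ ≡ 8 (mod 23), so λ ≡ 13.
  x = λ² - 4 - 7 = 169 - 11 ≡ 20; y = λ·(4 - 20) - 3 ≡ 19. → (20, 19)
4P: (20, 19) + (7, 19). λ = (19 - 19)/(7 - 20) ≡ 0/10 mod 23. 10⁻¹ ≡ 7 (mod 23), so λ ≡ 0.
  x = λ² - 20 - 7 = 0 - 27 ≡ 19; y = λ·(20 - 19) - 19 ≡ 4. → (19, 4)
5P: (19, 4) + (7, 19). λ = (19 - 4)/(7 - 19) ≡ 15/11 mod 23. 11⁻¹ ≡ 21 (mod 23), so λ ≡ 16.
  x = λ² - 19 - 7 = 256 - 26 ≡ 0; y = λ·(19 - 0) - 4 ≡ 1. → (0, 1)
6P: (0, 1) + (7, 19). λ = (19 - 1)/(7 - 0) ≡ 18/7 mod 23. 7⁻¹ ≡ 10 (mod 23), so λ ≡ 19.
  x = λ² - 0 - 7 = 361 - 7 ≡ 9; y = λ·(0 - 9) - 1 ≡ 12. → (9, 12)

(9, 12)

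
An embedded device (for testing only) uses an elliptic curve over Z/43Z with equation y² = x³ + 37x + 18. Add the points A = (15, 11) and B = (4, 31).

(17, 20)

(15, 11) + (4, 31). λ = (31 - 11)/(4 - 15) ≡ 20/32 mod 43. 32⁻¹ ≡ 39 (mod 43) since 32·39 = 1248 ≡ 1, so λ ≡ 6.
  x = λ² - 15 - 4 = 36 - 19 ≡ 17; y = λ·(15 - 17) - 11 ≡ 20. → (17, 20)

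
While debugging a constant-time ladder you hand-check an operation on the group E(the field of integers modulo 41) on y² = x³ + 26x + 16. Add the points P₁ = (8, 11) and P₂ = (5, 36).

(20, 7)

(8, 11) + (5, 36). λ = (36 - 11)/(5 - 8) ≡ 25/38 mod 41. 38⁻¹ ≡ 27 (mod 41), so λ ≡ 19.
  x = λ² - 8 - 5 = 361 - 13 ≡ 20; y = λ·(8 - 20) - 11 ≡ 7. → (20, 7)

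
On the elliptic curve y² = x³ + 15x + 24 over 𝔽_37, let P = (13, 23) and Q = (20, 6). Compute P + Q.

(13, 23) + (20, 6). λ = (6 - 23)/(20 - 13) ≡ 20/7 mod 37. 7⁻¹ ≡ 16 (mod 37), so λ ≡ 24.
  x = λ² - 13 - 20 = 576 - 33 ≡ 25; y = λ·(13 - 25) - 23 ≡ 22. → (25, 22)

(25, 22)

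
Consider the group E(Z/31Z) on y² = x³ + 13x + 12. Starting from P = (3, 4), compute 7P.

(28, 16)

Double-and-add on 7 = (111)₂. Start with P = (3, 4) for the leading 1-bit.
double: tangent at (3, 4): λ = (3·3² + 13)/(2·4) ≡ 9/8. 8⁻¹ ≡ 4 (mod 31) since 8·4 = 32 ≡ 1, so λ ≡ 9·4 ≡ 5.
  x = λ² - 3 - 3 = 25 - 6 ≡ 19; y = λ·(3 - 19) - 4 ≡ 9. → (19, 9)
add P: (19, 9) + (3, 4). λ = (4 - 9)/(3 - 19) ≡ 26/15 mod 31. 15⁻¹ ≡ 29 (mod 31) since 15·29 = 435 ≡ 1, so λ ≡ 10.
  x = λ² - 19 - 3 = 100 - 22 ≡ 16; y = λ·(19 - 16) - 9 ≡ 21. → (16, 21)
double: tangent at (16, 21): λ = (3·16² + 13)/(2·21) ≡ 6/11. 11⁻¹ ≡ 17 (mod 31) since 11·17 = 187 ≡ 1, so λ ≡ 6·17 ≡ 9.
  x = λ² - 16 - 16 = 81 - 32 ≡ 18; y = λ·(16 - 18) - 21 ≡ 23. → (18, 23)
add P: (18, 23) + (3, 4). λ = (4 - 23)/(3 - 18) ≡ 12/16 mod 31. 16⁻¹ ≡ 2 (mod 31), so λ ≡ 24.
  x = λ² - 18 - 3 = 576 - 21 ≡ 28; y = λ·(18 - 28) - 23 ≡ 16. → (28, 16)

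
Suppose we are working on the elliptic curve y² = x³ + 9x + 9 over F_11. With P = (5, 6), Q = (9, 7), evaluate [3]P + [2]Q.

First 3P:
Repeated addition: build up to 3P.
2P: tangent at (5, 6): λ = (3·5² + 9)/(2·6) ≡ 7/1. 1⁻¹ ≡ 1 (mod 11), so λ ≡ 7·1 ≡ 7.
  x = λ² - 5 - 5 = 49 - 10 ≡ 6; y = λ·(5 - 6) - 6 ≡ 9. → (6, 9)
3P: (6, 9) + (5, 6). λ = (6 - 9)/(5 - 6) ≡ 8/10 mod 11. 10⁻¹ ≡ 10 (mod 11), so λ ≡ 3.
  x = λ² - 6 - 5 = 9 - 11 ≡ 9; y = λ·(6 - 9) - 9 ≡ 4. → (9, 4)
3P = (9, 4).
Next 2Q:
Repeated addition: build up to 2Q.
2Q: tangent at (9, 7): λ = (3·9² + 9)/(2·7) ≡ 10/3. 3⁻¹ ≡ 4 (mod 11) since 3·4 = 12 ≡ 1, so λ ≡ 10·4 ≡ 7.
  x = λ² - 9 - 9 = 49 - 18 ≡ 9; y = λ·(9 - 9) - 7 ≡ 4. → (9, 4)
2Q = (9, 4).
Finally 3P + 2Q:
tangent at (9, 4): λ = (3·9² + 9)/(2·4) ≡ 10/8. 8⁻¹ ≡ 7 (mod 11) since 8·7 = 56 ≡ 1, so λ ≡ 10·7 ≡ 4.
  x = λ² - 9 - 9 = 16 - 18 ≡ 9; y = λ·(9 - 9) - 4 ≡ 7. → (9, 7)

(9, 7)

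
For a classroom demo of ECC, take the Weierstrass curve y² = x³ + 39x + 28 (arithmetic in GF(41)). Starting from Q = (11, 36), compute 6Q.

(4, 24)

Double-and-add on 6 = (110)₂. Start with Q = (11, 36) for the leading 1-bit.
double: tangent at (11, 36): λ = (3·11² + 39)/(2·36) ≡ 33/31. 31⁻¹ ≡ 4 (mod 41), so λ ≡ 33·4 ≡ 9.
  x = λ² - 11 - 11 = 81 - 22 ≡ 18; y = λ·(11 - 18) - 36 ≡ 24. → (18, 24)
add Q: (18, 24) + (11, 36). λ = (36 - 24)/(11 - 18) ≡ 12/34 mod 41. 34⁻¹ ≡ 35 (mod 41), so λ ≡ 10.
  x = λ² - 18 - 11 = 100 - 29 ≡ 30; y = λ·(18 - 30) - 24 ≡ 20. → (30, 20)
double: tangent at (30, 20): λ = (3·30² + 39)/(2·20) ≡ 33/40. 40⁻¹ ≡ 40 (mod 41) since 40·40 = 1600 ≡ 1, so λ ≡ 33·40 ≡ 8.
  x = λ² - 30 - 30 = 64 - 60 ≡ 4; y = λ·(30 - 4) - 20 ≡ 24. → (4, 24)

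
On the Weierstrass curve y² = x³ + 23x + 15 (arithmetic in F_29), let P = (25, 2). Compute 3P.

(15, 20)

Repeated addition: build up to 3P.
2P: tangent at (25, 2): λ = (3·25² + 23)/(2·2) ≡ 13/4. 4⁻¹ ≡ 22 (mod 29) since 4·22 = 88 ≡ 1, so λ ≡ 13·22 ≡ 25.
  x = λ² - 25 - 25 = 625 - 50 ≡ 24; y = λ·(25 - 24) - 2 ≡ 23. → (24, 23)
3P: (24, 23) + (25, 2). λ = (2 - 23)/(25 - 24) ≡ 8/1 mod 29. 1⁻¹ ≡ 1 (mod 29), so λ ≡ 8.
  x = λ² - 24 - 25 = 64 - 49 ≡ 15; y = λ·(24 - 15) - 23 ≡ 20. → (15, 20)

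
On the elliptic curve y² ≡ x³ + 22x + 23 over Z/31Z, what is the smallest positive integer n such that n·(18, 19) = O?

2P: tangent at (18, 19): λ = (3·18² + 22)/(2·19) ≡ 2/7. 7⁻¹ ≡ 9 (mod 31), so λ ≡ 2·9 ≡ 18.
  x = λ² - 18 - 18 = 324 - 36 ≡ 9; y = λ·(18 - 9) - 19 ≡ 19. → (9, 19)
3P: (9, 19) + (18, 19). λ = (19 - 19)/(18 - 9) ≡ 0/9 mod 31. 9⁻¹ ≡ 7 (mod 31), so λ ≡ 0.
  x = λ² - 9 - 18 = 0 - 27 ≡ 4; y = λ·(9 - 4) - 19 ≡ 12. → (4, 12)
4P: (4, 12) + (18, 19). λ = (19 - 12)/(18 - 4) ≡ 7/14 mod 31. 14⁻¹ ≡ 20 (mod 31), so λ ≡ 16.
  x = λ² - 4 - 18 = 256 - 22 ≡ 17; y = λ·(4 - 17) - 12 ≡ 28. → (17, 28)
5P: (17, 28) + (18, 19). λ = (19 - 28)/(18 - 17) ≡ 22/1 mod 31. 1⁻¹ ≡ 1 (mod 31) since 1·1 = 1 ≡ 1, so λ ≡ 22.
  x = λ² - 17 - 18 = 484 - 35 ≡ 15; y = λ·(17 - 15) - 28 ≡ 16. → (15, 16)
6P: (15, 16) + (18, 19). λ = (19 - 16)/(18 - 15) ≡ 3/3 mod 31. 3⁻¹ ≡ 21 (mod 31), so λ ≡ 1.
  x = λ² - 15 - 18 = 1 - 33 ≡ 30; y = λ·(15 - 30) - 16 ≡ 0. → (30, 0)
7P: (30, 0) + (18, 19). λ = (19 - 0)/(18 - 30) ≡ 19/19 mod 31. 19⁻¹ ≡ 18 (mod 31) since 19·18 = 342 ≡ 1, so λ ≡ 1.
  x = λ² - 30 - 18 = 1 - 48 ≡ 15; y = λ·(30 - 15) - 0 ≡ 15. → (15, 15)
8P: (15, 15) + (18, 19). λ = (19 - 15)/(18 - 15) ≡ 4/3 mod 31. 3⁻¹ ≡ 21 (mod 31), so λ ≡ 22.
  x = λ² - 15 - 18 = 484 - 33 ≡ 17; y = λ·(15 - 17) - 15 ≡ 3. → (17, 3)
9P: (17, 3) + (18, 19). λ = (19 - 3)/(18 - 17) ≡ 16/1 mod 31. 1⁻¹ ≡ 1 (mod 31), so λ ≡ 16.
  x = λ² - 17 - 18 = 256 - 35 ≡ 4; y = λ·(17 - 4) - 3 ≡ 19. → (4, 19)
10P: (4, 19) + (18, 19). λ = (19 - 19)/(18 - 4) ≡ 0/14 mod 31. 14⁻¹ ≡ 20 (mod 31), so λ ≡ 0.
  x = λ² - 4 - 18 = 0 - 22 ≡ 9; y = λ·(4 - 9) - 19 ≡ 12. → (9, 12)
11P: (9, 12) + (18, 19). λ = (19 - 12)/(18 - 9) ≡ 7/9 mod 31. 9⁻¹ ≡ 7 (mod 31) since 9·7 = 63 ≡ 1, so λ ≡ 18.
  x = λ² - 9 - 18 = 324 - 27 ≡ 18; y = λ·(9 - 18) - 12 ≡ 12. → (18, 12)
12P: (18, 12) + (18, 19): same x and y₁ ≡ -y₂, so the sum is O.
12P = O, so the order is 12.

12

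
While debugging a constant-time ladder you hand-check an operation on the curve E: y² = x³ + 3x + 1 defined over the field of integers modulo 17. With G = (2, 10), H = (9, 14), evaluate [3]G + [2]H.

First 3G:
Repeated addition: build up to 3G.
2G: tangent at (2, 10): λ = (3·2² + 3)/(2·10) ≡ 15/3. 3⁻¹ ≡ 6 (mod 17), so λ ≡ 15·6 ≡ 5.
  x = λ² - 2 - 2 = 25 - 4 ≡ 4; y = λ·(2 - 4) - 10 ≡ 14. → (4, 14)
3G: (4, 14) + (2, 10). λ = (10 - 14)/(2 - 4) ≡ 13/15 mod 17. 15⁻¹ ≡ 8 (mod 17), so λ ≡ 2.
  x = λ² - 4 - 2 = 4 - 6 ≡ 15; y = λ·(4 - 15) - 14 ≡ 15. → (15, 15)
3G = (15, 15).
Next 2H:
Repeated addition: build up to 2H.
2H: tangent at (9, 14): λ = (3·9² + 3)/(2·14) ≡ 8/11. 11⁻¹ ≡ 14 (mod 17), so λ ≡ 8·14 ≡ 10.
  x = λ² - 9 - 9 = 100 - 18 ≡ 14; y = λ·(9 - 14) - 14 ≡ 4. → (14, 4)
2H = (14, 4).
Finally 3G + 2H:
(15, 15) + (14, 4). λ = (4 - 15)/(14 - 15) ≡ 6/16 mod 17. 16⁻¹ ≡ 16 (mod 17), so λ ≡ 11.
  x = λ² - 15 - 14 = 121 - 29 ≡ 7; y = λ·(15 - 7) - 15 ≡ 5. → (7, 5)

(7, 5)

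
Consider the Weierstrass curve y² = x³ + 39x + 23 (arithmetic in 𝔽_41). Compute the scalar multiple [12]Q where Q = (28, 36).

(38, 17)

Repeated addition: build up to 12Q.
2Q: tangent at (28, 36): λ = (3·28² + 39)/(2·36) ≡ 13/31. 31⁻¹ ≡ 4 (mod 41) since 31·4 = 124 ≡ 1, so λ ≡ 13·4 ≡ 11.
  x = λ² - 28 - 28 = 121 - 56 ≡ 24; y = λ·(28 - 24) - 36 ≡ 8. → (24, 8)
3Q: (24, 8) + (28, 36). λ = (36 - 8)/(28 - 24) ≡ 28/4 mod 41. 4⁻¹ ≡ 31 (mod 41) since 4·31 = 124 ≡ 1, so λ ≡ 7.
  x = λ² - 24 - 28 = 49 - 52 ≡ 38; y = λ·(24 - 38) - 8 ≡ 17. → (38, 17)
4Q: (38, 17) + (28, 36). λ = (36 - 17)/(28 - 38) ≡ 19/31 mod 41. 31⁻¹ ≡ 4 (mod 41), so λ ≡ 35.
  x = λ² - 38 - 28 = 1225 - 66 ≡ 11; y = λ·(38 - 11) - 17 ≡ 26. → (11, 26)
5Q: (11, 26) + (28, 36). λ = (36 - 26)/(28 - 11) ≡ 10/17 mod 41. 17⁻¹ ≡ 29 (mod 41), so λ ≡ 3.
  x = λ² - 11 - 28 = 9 - 39 ≡ 11; y = λ·(11 - 11) - 26 ≡ 15. → (11, 15)
6Q: (11, 15) + (28, 36). λ = (36 - 15)/(28 - 11) ≡ 21/17 mod 41. 17⁻¹ ≡ 29 (mod 41) since 17·29 = 493 ≡ 1, so λ ≡ 35.
  x = λ² - 11 - 28 = 1225 - 39 ≡ 38; y = λ·(11 - 38) - 15 ≡ 24. → (38, 24)
7Q: (38, 24) + (28, 36). λ = (36 - 24)/(28 - 38) ≡ 12/31 mod 41. 31⁻¹ ≡ 4 (mod 41), so λ ≡ 7.
  x = λ² - 38 - 28 = 49 - 66 ≡ 24; y = λ·(38 - 24) - 24 ≡ 33. → (24, 33)
8Q: (24, 33) + (28, 36). λ = (36 - 33)/(28 - 24) ≡ 3/4 mod 41. 4⁻¹ ≡ 31 (mod 41), so λ ≡ 11.
  x = λ² - 24 - 28 = 121 - 52 ≡ 28; y = λ·(24 - 28) - 33 ≡ 5. → (28, 5)
9Q: (28, 5) + (28, 36): same x and y₁ ≡ -y₂, so the sum is O.
10Q: O + (28, 36) = (28, 36) (identity).
11Q: tangent at (28, 36): λ = (3·28² + 39)/(2·36) ≡ 13/31. 31⁻¹ ≡ 4 (mod 41) since 31·4 = 124 ≡ 1, so λ ≡ 13·4 ≡ 11.
  x = λ² - 28 - 28 = 121 - 56 ≡ 24; y = λ·(28 - 24) - 36 ≡ 8. → (24, 8)
12Q: (24, 8) + (28, 36). λ = (36 - 8)/(28 - 24) ≡ 28/4 mod 41. 4⁻¹ ≡ 31 (mod 41), so λ ≡ 7.
  x = λ² - 24 - 28 = 49 - 52 ≡ 38; y = λ·(24 - 38) - 8 ≡ 17. → (38, 17)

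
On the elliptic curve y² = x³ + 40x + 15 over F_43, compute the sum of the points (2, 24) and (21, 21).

(2, 24) + (21, 21). λ = (21 - 24)/(21 - 2) ≡ 40/19 mod 43. 19⁻¹ ≡ 34 (mod 43) since 19·34 = 646 ≡ 1, so λ ≡ 27.
  x = λ² - 2 - 21 = 729 - 23 ≡ 18; y = λ·(2 - 18) - 24 ≡ 17. → (18, 17)

(18, 17)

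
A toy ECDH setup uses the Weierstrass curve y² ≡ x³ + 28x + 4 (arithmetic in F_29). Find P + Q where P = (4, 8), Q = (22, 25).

(4, 8) + (22, 25). λ = (25 - 8)/(22 - 4) ≡ 17/18 mod 29. 18⁻¹ ≡ 21 (mod 29) since 18·21 = 378 ≡ 1, so λ ≡ 9.
  x = λ² - 4 - 22 = 81 - 26 ≡ 26; y = λ·(4 - 26) - 8 ≡ 26. → (26, 26)

(26, 26)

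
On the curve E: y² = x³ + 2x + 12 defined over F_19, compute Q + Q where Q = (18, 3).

tangent at (18, 3): λ = (3·18² + 2)/(2·3) ≡ 5/6. 6⁻¹ ≡ 16 (mod 19), so λ ≡ 5·16 ≡ 4.
  x = λ² - 18 - 18 = 16 - 36 ≡ 18; y = λ·(18 - 18) - 3 ≡ 16. → (18, 16)

(18, 16)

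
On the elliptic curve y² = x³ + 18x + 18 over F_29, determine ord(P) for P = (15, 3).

4

2P: tangent at (15, 3): λ = (3·15² + 18)/(2·3) ≡ 26/6. 6⁻¹ ≡ 5 (mod 29) since 6·5 = 30 ≡ 1, so λ ≡ 26·5 ≡ 14.
  x = λ² - 15 - 15 = 196 - 30 ≡ 21; y = λ·(15 - 21) - 3 ≡ 0. → (21, 0)
3P: (21, 0) + (15, 3). λ = (3 - 0)/(15 - 21) ≡ 3/23 mod 29. 23⁻¹ ≡ 24 (mod 29), so λ ≡ 14.
  x = λ² - 21 - 15 = 196 - 36 ≡ 15; y = λ·(21 - 15) - 0 ≡ 26. → (15, 26)
4P: (15, 26) + (15, 3): same x and y₁ ≡ -y₂, so the sum is ∞.
4P = ∞, so the order is 4.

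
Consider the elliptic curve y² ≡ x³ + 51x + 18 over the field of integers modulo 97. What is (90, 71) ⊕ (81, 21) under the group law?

(85, 43)

(90, 71) + (81, 21). λ = (21 - 71)/(81 - 90) ≡ 47/88 mod 97. 88⁻¹ ≡ 43 (mod 97), so λ ≡ 81.
  x = λ² - 90 - 81 = 6561 - 171 ≡ 85; y = λ·(90 - 85) - 71 ≡ 43. → (85, 43)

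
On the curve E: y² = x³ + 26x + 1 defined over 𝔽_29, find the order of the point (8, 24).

3

2P: tangent at (8, 24): λ = (3·8² + 26)/(2·24) ≡ 15/19. 19⁻¹ ≡ 26 (mod 29), so λ ≡ 15·26 ≡ 13.
  x = λ² - 8 - 8 = 169 - 16 ≡ 8; y = λ·(8 - 8) - 24 ≡ 5. → (8, 5)
3P: (8, 5) + (8, 24): same x and y₁ ≡ -y₂, so the sum is O.
3P = O, so the order is 3.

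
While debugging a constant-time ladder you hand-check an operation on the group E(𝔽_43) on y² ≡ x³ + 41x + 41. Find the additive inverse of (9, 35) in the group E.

-(9, 35) = (9, -35 mod 43) = (9, 8).

(9, 8)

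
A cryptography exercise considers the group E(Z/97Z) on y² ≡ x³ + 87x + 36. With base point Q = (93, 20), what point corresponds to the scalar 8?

Repeated addition: build up to 8Q.
2Q: tangent at (93, 20): λ = (3·93² + 87)/(2·20) ≡ 38/40. 40⁻¹ ≡ 17 (mod 97), so λ ≡ 38·17 ≡ 64.
  x = λ² - 93 - 93 = 4096 - 186 ≡ 30; y = λ·(93 - 30) - 20 ≡ 35. → (30, 35)
3Q: (30, 35) + (93, 20). λ = (20 - 35)/(93 - 30) ≡ 82/63 mod 97. 63⁻¹ ≡ 77 (mod 97), so λ ≡ 9.
  x = λ² - 30 - 93 = 81 - 123 ≡ 55; y = λ·(30 - 55) - 35 ≡ 31. → (55, 31)
4Q: (55, 31) + (93, 20). λ = (20 - 31)/(93 - 55) ≡ 86/38 mod 97. 38⁻¹ ≡ 23 (mod 97), so λ ≡ 38.
  x = λ² - 55 - 93 = 1444 - 148 ≡ 35; y = λ·(55 - 35) - 31 ≡ 50. → (35, 50)
5Q: (35, 50) + (93, 20). λ = (20 - 50)/(93 - 35) ≡ 67/58 mod 97. 58⁻¹ ≡ 92 (mod 97), so λ ≡ 53.
  x = λ² - 35 - 93 = 2809 - 128 ≡ 62; y = λ·(35 - 62) - 50 ≡ 71. → (62, 71)
6Q: (62, 71) + (93, 20). λ = (20 - 71)/(93 - 62) ≡ 46/31 mod 97. 31⁻¹ ≡ 72 (mod 97) since 31·72 = 2232 ≡ 1, so λ ≡ 14.
  x = λ² - 62 - 93 = 196 - 155 ≡ 41; y = λ·(62 - 41) - 71 ≡ 29. → (41, 29)
7Q: (41, 29) + (93, 20). λ = (20 - 29)/(93 - 41) ≡ 88/52 mod 97. 52⁻¹ ≡ 28 (mod 97) since 52·28 = 1456 ≡ 1, so λ ≡ 39.
  x = λ² - 41 - 93 = 1521 - 134 ≡ 29; y = λ·(41 - 29) - 29 ≡ 51. → (29, 51)
8Q: (29, 51) + (93, 20). λ = (20 - 51)/(93 - 29) ≡ 66/64 mod 97. 64⁻¹ ≡ 47 (mod 97) since 64·47 = 3008 ≡ 1, so λ ≡ 95.
  x = λ² - 29 - 93 = 9025 - 122 ≡ 76; y = λ·(29 - 76) - 51 ≡ 43. → (76, 43)

(76, 43)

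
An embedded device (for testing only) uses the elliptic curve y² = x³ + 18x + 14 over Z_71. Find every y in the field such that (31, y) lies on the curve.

x³ + 18x + 14 = 30363 ≡ 46 (mod 71).
46 is a non-residue mod 71; no y exists.

none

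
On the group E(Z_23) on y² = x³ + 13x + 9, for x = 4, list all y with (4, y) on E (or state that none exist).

none

x³ + 13x + 9 = 125 ≡ 10 (mod 23).
10 is a non-residue mod 23; no y exists.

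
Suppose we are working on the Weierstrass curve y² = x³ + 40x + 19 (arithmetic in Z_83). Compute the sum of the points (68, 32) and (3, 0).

(68, 32) + (3, 0). λ = (0 - 32)/(3 - 68) ≡ 51/18 mod 83. 18⁻¹ ≡ 60 (mod 83) since 18·60 = 1080 ≡ 1, so λ ≡ 72.
  x = λ² - 68 - 3 = 5184 - 71 ≡ 50; y = λ·(68 - 50) - 32 ≡ 19. → (50, 19)

(50, 19)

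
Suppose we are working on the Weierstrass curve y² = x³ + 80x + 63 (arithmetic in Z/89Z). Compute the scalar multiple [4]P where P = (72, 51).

(71, 0)

Double-and-add on 4 = (100)₂. Start with P = (72, 51) for the leading 1-bit.
double: tangent at (72, 51): λ = (3·72² + 80)/(2·51) ≡ 57/13. 13⁻¹ ≡ 48 (mod 89), so λ ≡ 57·48 ≡ 66.
  x = λ² - 72 - 72 = 4356 - 144 ≡ 29; y = λ·(72 - 29) - 51 ≡ 28. → (29, 28)
double: tangent at (29, 28): λ = (3·29² + 80)/(2·28) ≡ 22/56. 56⁻¹ ≡ 62 (mod 89), so λ ≡ 22·62 ≡ 29.
  x = λ² - 29 - 29 = 841 - 58 ≡ 71; y = λ·(29 - 71) - 28 ≡ 0. → (71, 0)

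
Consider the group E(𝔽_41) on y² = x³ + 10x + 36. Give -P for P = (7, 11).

-(7, 11) = (7, -11 mod 41) = (7, 30).

(7, 30)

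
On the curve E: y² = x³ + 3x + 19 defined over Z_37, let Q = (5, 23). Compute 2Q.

tangent at (5, 23): λ = (3·5² + 3)/(2·23) ≡ 4/9. 9⁻¹ ≡ 33 (mod 37), so λ ≡ 4·33 ≡ 21.
  x = λ² - 5 - 5 = 441 - 10 ≡ 24; y = λ·(5 - 24) - 23 ≡ 22. → (24, 22)

(24, 22)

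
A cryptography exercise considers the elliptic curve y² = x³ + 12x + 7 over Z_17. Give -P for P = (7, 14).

(7, 3)

-(7, 14) = (7, -14 mod 17) = (7, 3).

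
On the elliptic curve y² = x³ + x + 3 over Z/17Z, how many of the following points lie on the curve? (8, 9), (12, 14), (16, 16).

(8, 9): 9² ≡ 13, rhs ≡ 13 → on.
(12, 14): 14² ≡ 9, rhs ≡ 9 → on.
(16, 16): 16² ≡ 1, rhs ≡ 1 → on.

3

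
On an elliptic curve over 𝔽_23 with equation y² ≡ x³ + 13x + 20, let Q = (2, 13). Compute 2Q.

tangent at (2, 13): λ = (3·2² + 13)/(2·13) ≡ 2/3. 3⁻¹ ≡ 8 (mod 23) since 3·8 = 24 ≡ 1, so λ ≡ 2·8 ≡ 16.
  x = λ² - 2 - 2 = 256 - 4 ≡ 22; y = λ·(2 - 22) - 13 ≡ 12. → (22, 12)

(22, 12)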